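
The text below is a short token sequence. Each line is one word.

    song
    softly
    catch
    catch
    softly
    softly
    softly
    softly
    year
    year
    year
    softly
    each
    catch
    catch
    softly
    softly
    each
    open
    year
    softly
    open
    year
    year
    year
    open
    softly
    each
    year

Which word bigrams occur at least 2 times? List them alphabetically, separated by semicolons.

catch catch; catch softly; open year; softly each; softly softly; year softly; year year

Bigram counts meeting the condition (at least 2 times):
  catch catch: 2
  catch softly: 2
  open year: 2
  softly each: 3
  softly softly: 4
  year softly: 2
  year year: 4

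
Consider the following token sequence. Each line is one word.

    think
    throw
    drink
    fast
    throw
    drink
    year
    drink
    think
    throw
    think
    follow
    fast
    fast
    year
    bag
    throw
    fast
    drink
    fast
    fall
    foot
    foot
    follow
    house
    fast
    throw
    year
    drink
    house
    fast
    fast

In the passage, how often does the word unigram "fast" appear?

8

Scanning the 32 tokens for "fast":
  position 4: fast
  position 13: fast
  position 14: fast
  position 18: fast
  position 20: fast
  position 26: fast
  position 31: fast
  position 32: fast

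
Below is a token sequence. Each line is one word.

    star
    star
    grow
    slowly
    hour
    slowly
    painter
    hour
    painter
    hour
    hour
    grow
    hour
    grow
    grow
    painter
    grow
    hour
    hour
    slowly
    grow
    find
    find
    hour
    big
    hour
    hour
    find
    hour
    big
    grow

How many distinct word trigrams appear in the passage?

28

31 tokens → 29 trigram windows in total.
Repeated trigrams (each contributes count−1 duplicates):
  find hour big: 2
1 duplicate windows → 29 − 1 = 28 distinct.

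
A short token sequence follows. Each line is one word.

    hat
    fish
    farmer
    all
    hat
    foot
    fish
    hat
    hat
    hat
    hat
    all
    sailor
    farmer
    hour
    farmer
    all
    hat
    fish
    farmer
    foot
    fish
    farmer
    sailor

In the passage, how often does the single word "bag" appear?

Scanning the 24 tokens for "bag":
  (none found)

0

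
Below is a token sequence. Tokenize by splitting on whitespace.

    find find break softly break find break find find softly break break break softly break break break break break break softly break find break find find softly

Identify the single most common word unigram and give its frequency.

"break", 14 times

Unigram frequencies (highest first):
  break: 14
  find: 8
  softly: 5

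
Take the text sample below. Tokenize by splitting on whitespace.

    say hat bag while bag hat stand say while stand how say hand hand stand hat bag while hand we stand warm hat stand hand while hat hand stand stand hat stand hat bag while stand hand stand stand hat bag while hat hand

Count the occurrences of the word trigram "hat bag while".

4

Scanning the 42 overlapping trigram windows for "hat bag while":
  position 2–4: hat bag while
  position 16–18: hat bag while
  position 33–35: hat bag while
  position 40–42: hat bag while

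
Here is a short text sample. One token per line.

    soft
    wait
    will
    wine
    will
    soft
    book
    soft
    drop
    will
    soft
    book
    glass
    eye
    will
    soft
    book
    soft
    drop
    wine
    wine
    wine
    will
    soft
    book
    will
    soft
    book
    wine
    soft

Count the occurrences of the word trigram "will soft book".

5

Scanning the 28 overlapping trigram windows for "will soft book":
  position 5–7: will soft book
  position 10–12: will soft book
  position 15–17: will soft book
  position 23–25: will soft book
  position 26–28: will soft book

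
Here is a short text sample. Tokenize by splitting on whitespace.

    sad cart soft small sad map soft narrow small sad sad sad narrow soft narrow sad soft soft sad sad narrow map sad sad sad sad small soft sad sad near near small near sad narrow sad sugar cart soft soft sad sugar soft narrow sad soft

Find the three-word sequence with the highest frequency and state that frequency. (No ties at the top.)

Trigram frequencies (highest first):
  sad sad sad: 3
  sad sad narrow: 2
  soft narrow sad: 2
  narrow sad soft: 2
  soft soft sad: 2
  soft sad sad: 2
  … (32 more, each ≤ 1)

"sad sad sad", 3 times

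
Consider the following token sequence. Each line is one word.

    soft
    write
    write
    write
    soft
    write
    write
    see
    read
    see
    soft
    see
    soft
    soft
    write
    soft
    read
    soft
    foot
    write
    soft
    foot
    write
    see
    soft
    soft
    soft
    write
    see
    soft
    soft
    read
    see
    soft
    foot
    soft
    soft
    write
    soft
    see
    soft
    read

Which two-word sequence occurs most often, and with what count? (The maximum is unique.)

Bigram frequencies (highest first):
  see soft: 6
  soft write: 5
  soft soft: 5
  write soft: 4
  write write: 3
  write see: 3
  … (8 more, each ≤ 3)

"see soft", 6 times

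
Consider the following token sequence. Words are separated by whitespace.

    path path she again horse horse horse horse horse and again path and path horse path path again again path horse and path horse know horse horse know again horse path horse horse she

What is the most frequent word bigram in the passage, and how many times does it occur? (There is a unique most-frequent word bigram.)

"horse horse", 6 times

Bigram frequencies (highest first):
  horse horse: 6
  path horse: 4
  path path: 2
  again horse: 2
  horse and: 2
  again path: 2
  … (12 more, each ≤ 2)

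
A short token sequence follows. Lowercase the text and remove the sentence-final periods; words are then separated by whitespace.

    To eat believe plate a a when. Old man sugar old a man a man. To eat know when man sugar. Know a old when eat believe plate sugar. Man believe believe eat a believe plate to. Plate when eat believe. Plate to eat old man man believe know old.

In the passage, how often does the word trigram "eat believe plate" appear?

3

Scanning the 48 overlapping trigram windows for "eat believe plate":
  position 2–4: eat believe plate
  position 26–28: eat believe plate
  position 40–42: eat believe plate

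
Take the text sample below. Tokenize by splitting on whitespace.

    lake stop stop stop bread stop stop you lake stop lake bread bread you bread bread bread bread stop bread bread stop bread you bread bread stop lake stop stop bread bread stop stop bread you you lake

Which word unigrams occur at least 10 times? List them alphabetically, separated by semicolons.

Unigram counts meeting the condition (at least 10 times):
  bread: 15
  stop: 13

bread; stop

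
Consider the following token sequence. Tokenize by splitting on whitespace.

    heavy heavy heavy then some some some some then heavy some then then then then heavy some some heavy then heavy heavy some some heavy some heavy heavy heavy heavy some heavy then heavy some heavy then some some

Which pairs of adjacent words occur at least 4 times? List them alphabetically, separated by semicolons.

Bigram counts meeting the condition (at least 4 times):
  heavy heavy: 6
  heavy some: 6
  heavy then: 4
  some heavy: 5
  some some: 6
  then heavy: 4

heavy heavy; heavy some; heavy then; some heavy; some some; then heavy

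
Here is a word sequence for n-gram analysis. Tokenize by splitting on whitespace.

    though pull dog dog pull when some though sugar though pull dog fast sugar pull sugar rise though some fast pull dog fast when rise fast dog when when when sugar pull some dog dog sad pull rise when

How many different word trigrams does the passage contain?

35

39 tokens → 37 trigram windows in total.
Repeated trigrams (each contributes count−1 duplicates):
  pull dog fast: 2
  though pull dog: 2
2 duplicate windows → 37 − 2 = 35 distinct.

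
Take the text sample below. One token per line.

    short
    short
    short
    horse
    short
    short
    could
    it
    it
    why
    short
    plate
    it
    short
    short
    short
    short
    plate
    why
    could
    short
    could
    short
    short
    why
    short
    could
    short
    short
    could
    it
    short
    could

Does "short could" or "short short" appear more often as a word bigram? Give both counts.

"short short" (8 vs 5)

"short could": 5 occurrences
"short short": 8 occurrences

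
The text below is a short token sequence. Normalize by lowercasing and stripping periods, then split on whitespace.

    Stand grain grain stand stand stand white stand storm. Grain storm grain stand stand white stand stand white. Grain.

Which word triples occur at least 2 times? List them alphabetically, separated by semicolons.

grain stand stand; stand stand white; stand white stand

Trigram counts meeting the condition (at least 2 times):
  grain stand stand: 2
  stand stand white: 3
  stand white stand: 2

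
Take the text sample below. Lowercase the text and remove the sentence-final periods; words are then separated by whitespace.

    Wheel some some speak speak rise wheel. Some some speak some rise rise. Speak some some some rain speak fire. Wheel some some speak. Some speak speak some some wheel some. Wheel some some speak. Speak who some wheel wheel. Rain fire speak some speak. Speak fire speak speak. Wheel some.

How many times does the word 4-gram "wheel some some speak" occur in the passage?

4

Scanning the 48 overlapping 4-gram windows for "wheel some some speak":
  position 1–4: wheel some some speak
  position 7–10: wheel some some speak
  position 21–24: wheel some some speak
  position 32–35: wheel some some speak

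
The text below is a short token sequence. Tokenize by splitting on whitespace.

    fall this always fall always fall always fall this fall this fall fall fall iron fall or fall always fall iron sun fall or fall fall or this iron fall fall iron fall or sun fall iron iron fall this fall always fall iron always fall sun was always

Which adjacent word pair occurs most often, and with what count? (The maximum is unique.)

"always fall", 6 times

Bigram frequencies (highest first):
  always fall: 6
  fall iron: 5
  fall this: 4
  fall always: 4
  fall fall: 4
  iron fall: 4
  … (14 more, each ≤ 4)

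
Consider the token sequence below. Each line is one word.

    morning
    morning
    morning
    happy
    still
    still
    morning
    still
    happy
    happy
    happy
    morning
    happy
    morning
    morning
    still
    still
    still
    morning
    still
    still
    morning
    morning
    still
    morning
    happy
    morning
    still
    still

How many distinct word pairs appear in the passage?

29 tokens → 28 bigram windows in total.
Repeated bigrams (each contributes count−1 duplicates):
  morning still: 5
  still still: 5
  morning morning: 4
  still morning: 4
  happy morning: 3
  morning happy: 3
  happy happy: 2
19 duplicate windows → 28 − 19 = 9 distinct.

9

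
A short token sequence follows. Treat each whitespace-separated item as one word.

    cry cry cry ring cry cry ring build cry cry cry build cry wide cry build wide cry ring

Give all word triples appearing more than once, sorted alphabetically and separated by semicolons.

cry cry cry; cry cry ring

Trigram counts meeting the condition (more than once):
  cry cry cry: 2
  cry cry ring: 2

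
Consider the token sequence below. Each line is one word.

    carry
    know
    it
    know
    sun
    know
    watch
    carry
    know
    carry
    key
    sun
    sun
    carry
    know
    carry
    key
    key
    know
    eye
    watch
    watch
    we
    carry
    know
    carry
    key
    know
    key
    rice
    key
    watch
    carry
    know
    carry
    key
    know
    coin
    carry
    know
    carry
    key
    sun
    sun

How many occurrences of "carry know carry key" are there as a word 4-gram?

Scanning the 41 overlapping 4-gram windows for "carry know carry key":
  position 8–11: carry know carry key
  position 14–17: carry know carry key
  position 24–27: carry know carry key
  position 33–36: carry know carry key
  position 39–42: carry know carry key

5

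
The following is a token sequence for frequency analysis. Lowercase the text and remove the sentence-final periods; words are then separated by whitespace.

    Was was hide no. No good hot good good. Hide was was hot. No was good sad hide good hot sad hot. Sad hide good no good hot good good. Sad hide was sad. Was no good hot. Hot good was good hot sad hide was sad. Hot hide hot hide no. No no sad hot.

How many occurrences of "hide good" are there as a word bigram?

2

Scanning the 55 overlapping bigram windows for "hide good":
  position 18–19: hide good
  position 24–25: hide good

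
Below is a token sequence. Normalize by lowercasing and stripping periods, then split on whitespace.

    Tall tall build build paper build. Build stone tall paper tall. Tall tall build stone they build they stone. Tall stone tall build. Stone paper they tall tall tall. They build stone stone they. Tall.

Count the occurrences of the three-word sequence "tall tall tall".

2

Scanning the 33 overlapping trigram windows for "tall tall tall":
  position 11–13: tall tall tall
  position 27–29: tall tall tall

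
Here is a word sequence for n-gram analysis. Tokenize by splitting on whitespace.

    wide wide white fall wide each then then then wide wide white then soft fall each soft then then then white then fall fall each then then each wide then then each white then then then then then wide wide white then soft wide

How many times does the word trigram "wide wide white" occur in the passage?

3

Scanning the 42 overlapping trigram windows for "wide wide white":
  position 1–3: wide wide white
  position 10–12: wide wide white
  position 39–41: wide wide white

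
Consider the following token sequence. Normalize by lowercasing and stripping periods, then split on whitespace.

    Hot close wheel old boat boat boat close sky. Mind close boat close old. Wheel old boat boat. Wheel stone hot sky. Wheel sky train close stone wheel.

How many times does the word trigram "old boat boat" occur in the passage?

2

Scanning the 26 overlapping trigram windows for "old boat boat":
  position 4–6: old boat boat
  position 16–18: old boat boat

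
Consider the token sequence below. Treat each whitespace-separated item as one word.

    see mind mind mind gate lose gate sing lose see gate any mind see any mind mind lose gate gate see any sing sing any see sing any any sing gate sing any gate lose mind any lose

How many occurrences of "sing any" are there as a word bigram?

Scanning the 37 overlapping bigram windows for "sing any":
  position 24–25: sing any
  position 27–28: sing any
  position 32–33: sing any

3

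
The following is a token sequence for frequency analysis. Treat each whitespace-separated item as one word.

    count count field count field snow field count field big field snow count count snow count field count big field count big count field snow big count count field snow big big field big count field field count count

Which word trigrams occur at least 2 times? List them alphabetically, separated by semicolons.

big count field; count count field; count field count; count field snow; field count big; field count field; field snow big

Trigram counts meeting the condition (at least 2 times):
  big count field: 2
  count count field: 2
  count field count: 2
  count field snow: 3
  field count big: 2
  field count field: 2
  field snow big: 2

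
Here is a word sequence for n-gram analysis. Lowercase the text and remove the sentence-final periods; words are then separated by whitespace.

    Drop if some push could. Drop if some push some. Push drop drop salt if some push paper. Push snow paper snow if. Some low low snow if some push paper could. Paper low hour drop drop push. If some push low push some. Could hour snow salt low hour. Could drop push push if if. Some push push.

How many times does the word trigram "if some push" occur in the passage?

6

Scanning the 57 overlapping trigram windows for "if some push":
  position 2–4: if some push
  position 7–9: if some push
  position 15–17: if some push
  position 28–30: if some push
  position 39–41: if some push
  position 56–58: if some push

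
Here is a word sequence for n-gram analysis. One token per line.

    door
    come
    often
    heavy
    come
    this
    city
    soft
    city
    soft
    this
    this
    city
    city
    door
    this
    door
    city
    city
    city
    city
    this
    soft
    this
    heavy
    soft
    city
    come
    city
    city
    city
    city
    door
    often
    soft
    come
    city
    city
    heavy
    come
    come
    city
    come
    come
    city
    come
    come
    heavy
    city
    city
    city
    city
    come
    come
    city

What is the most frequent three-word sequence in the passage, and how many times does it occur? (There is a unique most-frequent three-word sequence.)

"city city city", 6 times

Trigram frequencies (highest first):
  city city city: 6
  come come city: 3
  city come come: 3
  city city door: 2
  come city city: 2
  come city come: 2
  … (35 more, each ≤ 1)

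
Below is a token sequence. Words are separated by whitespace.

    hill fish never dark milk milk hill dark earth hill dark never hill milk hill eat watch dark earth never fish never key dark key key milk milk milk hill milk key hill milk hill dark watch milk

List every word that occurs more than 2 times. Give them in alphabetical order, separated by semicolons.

Unigram counts meeting the condition (more than 2 times):
  dark: 6
  hill: 8
  key: 4
  milk: 9
  never: 4

dark; hill; key; milk; never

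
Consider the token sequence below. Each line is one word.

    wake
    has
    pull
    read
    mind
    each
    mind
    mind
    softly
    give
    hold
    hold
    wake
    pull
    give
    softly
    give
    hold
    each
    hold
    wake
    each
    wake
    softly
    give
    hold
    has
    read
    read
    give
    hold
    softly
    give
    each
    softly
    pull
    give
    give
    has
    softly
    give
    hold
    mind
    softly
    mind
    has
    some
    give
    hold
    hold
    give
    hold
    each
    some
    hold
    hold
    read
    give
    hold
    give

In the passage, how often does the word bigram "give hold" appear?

8

Scanning the 59 overlapping bigram windows for "give hold":
  position 10–11: give hold
  position 17–18: give hold
  position 25–26: give hold
  position 30–31: give hold
  position 41–42: give hold
  position 48–49: give hold
  position 51–52: give hold
  position 58–59: give hold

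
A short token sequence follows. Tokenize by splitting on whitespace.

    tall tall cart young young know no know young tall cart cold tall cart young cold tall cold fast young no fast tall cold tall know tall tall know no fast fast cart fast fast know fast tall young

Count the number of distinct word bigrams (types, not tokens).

26

39 tokens → 38 bigram windows in total.
Repeated bigrams (each contributes count−1 duplicates):
  cold tall: 3
  tall cart: 3
  cart young: 2
  fast fast: 2
  fast tall: 2
  know no: 2
  no fast: 2
  tall cold: 2
  … (2 more repeated)
12 duplicate windows → 38 − 12 = 26 distinct.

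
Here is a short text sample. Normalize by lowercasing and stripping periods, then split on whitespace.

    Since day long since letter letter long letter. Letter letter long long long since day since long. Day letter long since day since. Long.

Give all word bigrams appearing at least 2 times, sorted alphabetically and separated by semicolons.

day since; letter letter; letter long; long long; long since; since day; since long

Bigram counts meeting the condition (at least 2 times):
  day since: 2
  letter letter: 3
  letter long: 3
  long long: 2
  long since: 3
  since day: 3
  since long: 2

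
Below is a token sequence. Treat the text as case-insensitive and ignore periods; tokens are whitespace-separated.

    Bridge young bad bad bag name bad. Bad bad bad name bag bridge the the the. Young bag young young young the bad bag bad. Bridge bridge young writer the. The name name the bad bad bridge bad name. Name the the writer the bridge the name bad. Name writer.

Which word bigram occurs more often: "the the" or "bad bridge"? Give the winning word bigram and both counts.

"the the": 4 occurrences
"bad bridge": 2 occurrences

"the the" (4 vs 2)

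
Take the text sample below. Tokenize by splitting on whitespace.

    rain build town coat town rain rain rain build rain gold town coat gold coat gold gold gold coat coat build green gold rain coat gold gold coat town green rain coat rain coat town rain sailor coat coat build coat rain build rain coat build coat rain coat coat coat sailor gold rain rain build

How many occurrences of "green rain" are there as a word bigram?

1

Scanning the 55 overlapping bigram windows for "green rain":
  position 30–31: green rain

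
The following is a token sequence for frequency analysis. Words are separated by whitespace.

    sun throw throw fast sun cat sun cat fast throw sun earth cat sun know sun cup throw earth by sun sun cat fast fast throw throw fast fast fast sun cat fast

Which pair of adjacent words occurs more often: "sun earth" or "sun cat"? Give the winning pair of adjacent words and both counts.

"sun cat" (4 vs 1)

"sun earth": 1 occurrence
"sun cat": 4 occurrences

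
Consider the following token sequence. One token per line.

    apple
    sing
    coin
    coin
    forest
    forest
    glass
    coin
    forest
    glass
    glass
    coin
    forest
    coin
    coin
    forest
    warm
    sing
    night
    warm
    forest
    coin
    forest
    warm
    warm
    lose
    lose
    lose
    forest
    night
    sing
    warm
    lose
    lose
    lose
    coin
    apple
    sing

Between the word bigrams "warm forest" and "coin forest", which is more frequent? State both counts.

"coin forest" (5 vs 1)

"warm forest": 1 occurrence
"coin forest": 5 occurrences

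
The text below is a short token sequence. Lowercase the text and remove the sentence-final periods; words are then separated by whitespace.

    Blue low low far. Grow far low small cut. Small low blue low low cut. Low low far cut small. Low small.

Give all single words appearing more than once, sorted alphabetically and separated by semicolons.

Unigram counts meeting the condition (more than once):
  blue: 2
  cut: 3
  far: 3
  low: 9
  small: 4

blue; cut; far; low; small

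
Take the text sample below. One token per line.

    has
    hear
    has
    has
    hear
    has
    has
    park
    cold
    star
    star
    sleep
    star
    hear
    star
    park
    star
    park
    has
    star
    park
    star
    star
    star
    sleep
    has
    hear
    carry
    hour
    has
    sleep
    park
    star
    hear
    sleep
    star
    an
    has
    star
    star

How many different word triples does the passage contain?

40 tokens → 38 trigram windows in total.
Repeated trigrams (each contributes count−1 duplicates):
  has hear has: 2
  hear has has: 2
  star park star: 2
  star star sleep: 2
4 duplicate windows → 38 − 4 = 34 distinct.

34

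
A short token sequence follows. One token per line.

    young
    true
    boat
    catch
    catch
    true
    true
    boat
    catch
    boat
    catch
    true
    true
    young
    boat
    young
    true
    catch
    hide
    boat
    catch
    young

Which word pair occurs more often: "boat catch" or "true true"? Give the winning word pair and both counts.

"boat catch": 4 occurrences
"true true": 2 occurrences

"boat catch" (4 vs 2)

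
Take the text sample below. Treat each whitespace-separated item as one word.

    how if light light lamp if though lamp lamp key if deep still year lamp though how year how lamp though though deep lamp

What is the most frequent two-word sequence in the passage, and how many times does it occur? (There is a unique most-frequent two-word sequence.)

Bigram frequencies (highest first):
  lamp though: 2
  how if: 1
  if light: 1
  light light: 1
  light lamp: 1
  lamp if: 1
  … (16 more, each ≤ 1)

"lamp though", 2 times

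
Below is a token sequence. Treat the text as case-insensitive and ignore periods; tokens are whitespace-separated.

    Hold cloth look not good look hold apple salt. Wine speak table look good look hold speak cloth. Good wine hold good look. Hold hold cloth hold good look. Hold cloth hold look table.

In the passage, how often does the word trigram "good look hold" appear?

Scanning the 32 overlapping trigram windows for "good look hold":
  position 5–7: good look hold
  position 14–16: good look hold
  position 22–24: good look hold
  position 28–30: good look hold

4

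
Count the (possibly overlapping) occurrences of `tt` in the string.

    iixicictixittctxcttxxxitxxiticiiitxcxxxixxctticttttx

6

Sliding a length-2 window over the 52 characters (51 positions):
  position 12–13: tt
  position 18–19: tt
  position 44–45: tt
  position 48–49: tt
  position 49–50: tt
  position 50–51: tt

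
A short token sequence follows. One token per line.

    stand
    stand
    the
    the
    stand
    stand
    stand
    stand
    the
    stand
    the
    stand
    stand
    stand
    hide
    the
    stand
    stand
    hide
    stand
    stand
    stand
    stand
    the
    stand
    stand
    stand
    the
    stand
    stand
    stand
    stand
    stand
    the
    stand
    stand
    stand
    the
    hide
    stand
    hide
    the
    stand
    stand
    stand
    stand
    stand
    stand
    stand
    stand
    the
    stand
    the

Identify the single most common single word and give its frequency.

Unigram frequencies (highest first):
  stand: 37
  the: 12
  hide: 4

"stand", 37 times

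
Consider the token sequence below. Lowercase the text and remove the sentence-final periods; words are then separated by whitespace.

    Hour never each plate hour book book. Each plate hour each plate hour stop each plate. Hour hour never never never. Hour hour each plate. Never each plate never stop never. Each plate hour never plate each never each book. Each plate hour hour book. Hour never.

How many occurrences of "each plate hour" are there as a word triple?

Scanning the 45 overlapping trigram windows for "each plate hour":
  position 3–5: each plate hour
  position 8–10: each plate hour
  position 11–13: each plate hour
  position 15–17: each plate hour
  position 32–34: each plate hour
  position 41–43: each plate hour

6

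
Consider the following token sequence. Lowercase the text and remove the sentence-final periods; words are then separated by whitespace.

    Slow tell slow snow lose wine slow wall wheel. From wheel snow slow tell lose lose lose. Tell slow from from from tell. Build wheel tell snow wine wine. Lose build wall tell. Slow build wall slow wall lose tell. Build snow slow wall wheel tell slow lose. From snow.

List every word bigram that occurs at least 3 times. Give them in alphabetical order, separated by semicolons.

slow wall; tell slow

Bigram counts meeting the condition (at least 3 times):
  slow wall: 3
  tell slow: 4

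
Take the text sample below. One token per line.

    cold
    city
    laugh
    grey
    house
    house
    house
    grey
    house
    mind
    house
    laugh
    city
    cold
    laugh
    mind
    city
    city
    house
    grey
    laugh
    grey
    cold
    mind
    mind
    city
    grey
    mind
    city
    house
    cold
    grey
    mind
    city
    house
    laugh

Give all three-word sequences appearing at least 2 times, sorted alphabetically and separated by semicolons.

Trigram counts meeting the condition (at least 2 times):
  grey mind city: 2
  mind city house: 2

grey mind city; mind city house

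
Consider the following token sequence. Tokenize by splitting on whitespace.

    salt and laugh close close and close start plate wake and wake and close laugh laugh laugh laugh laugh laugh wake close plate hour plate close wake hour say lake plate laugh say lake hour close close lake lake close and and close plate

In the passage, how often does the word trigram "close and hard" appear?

Scanning the 42 overlapping trigram windows for "close and hard":
  (none found)

0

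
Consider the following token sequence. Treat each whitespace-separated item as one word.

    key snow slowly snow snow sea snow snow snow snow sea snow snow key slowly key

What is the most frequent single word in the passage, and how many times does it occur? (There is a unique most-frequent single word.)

"snow", 9 times

Unigram frequencies (highest first):
  snow: 9
  key: 3
  slowly: 2
  sea: 2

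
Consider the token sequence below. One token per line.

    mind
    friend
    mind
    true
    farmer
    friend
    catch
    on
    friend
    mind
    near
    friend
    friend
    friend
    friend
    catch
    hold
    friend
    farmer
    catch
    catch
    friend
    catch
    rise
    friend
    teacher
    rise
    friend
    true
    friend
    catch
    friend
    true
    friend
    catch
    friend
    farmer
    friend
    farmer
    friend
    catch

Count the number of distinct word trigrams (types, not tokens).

41 tokens → 39 trigram windows in total.
Repeated trigrams (each contributes count−1 duplicates):
  farmer friend catch: 2
  friend catch friend: 2
  friend farmer friend: 2
  friend friend friend: 2
  friend true friend: 2
  true friend catch: 2
6 duplicate windows → 39 − 6 = 33 distinct.

33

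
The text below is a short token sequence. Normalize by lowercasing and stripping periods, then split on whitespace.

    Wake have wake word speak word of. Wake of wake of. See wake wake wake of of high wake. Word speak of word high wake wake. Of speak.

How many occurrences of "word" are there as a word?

4

Scanning the 28 tokens for "word":
  position 4: word
  position 6: word
  position 20: word
  position 23: word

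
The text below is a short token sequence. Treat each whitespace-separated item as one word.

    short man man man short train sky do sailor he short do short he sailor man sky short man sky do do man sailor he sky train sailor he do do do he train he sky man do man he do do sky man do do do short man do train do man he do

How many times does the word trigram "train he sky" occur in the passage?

1

Scanning the 53 overlapping trigram windows for "train he sky":
  position 34–36: train he sky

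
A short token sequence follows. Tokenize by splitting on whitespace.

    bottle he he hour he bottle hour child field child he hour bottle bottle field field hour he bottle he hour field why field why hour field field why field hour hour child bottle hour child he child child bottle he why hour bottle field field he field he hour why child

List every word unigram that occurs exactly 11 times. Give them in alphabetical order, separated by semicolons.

field; hour

Unigram counts meeting the condition (exactly 11 times):
  field: 11
  hour: 11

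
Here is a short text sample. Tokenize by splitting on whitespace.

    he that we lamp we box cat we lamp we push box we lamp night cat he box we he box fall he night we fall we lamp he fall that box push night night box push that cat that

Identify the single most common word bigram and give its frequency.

Bigram frequencies (highest first):
  we lamp: 4
  lamp we: 2
  box we: 2
  he box: 2
  box push: 2
  he that: 1
  … (26 more, each ≤ 1)

"we lamp", 4 times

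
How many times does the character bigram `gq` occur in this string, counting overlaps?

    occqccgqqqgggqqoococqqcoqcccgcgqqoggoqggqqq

4

Sliding a length-2 window over the 43 characters (42 positions):
  position 7–8: gq
  position 13–14: gq
  position 31–32: gq
  position 40–41: gq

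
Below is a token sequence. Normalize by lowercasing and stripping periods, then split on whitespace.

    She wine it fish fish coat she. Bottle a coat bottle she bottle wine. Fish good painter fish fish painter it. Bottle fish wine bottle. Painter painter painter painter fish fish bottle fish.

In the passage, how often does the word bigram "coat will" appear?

0

Scanning the 32 overlapping bigram windows for "coat will":
  (none found)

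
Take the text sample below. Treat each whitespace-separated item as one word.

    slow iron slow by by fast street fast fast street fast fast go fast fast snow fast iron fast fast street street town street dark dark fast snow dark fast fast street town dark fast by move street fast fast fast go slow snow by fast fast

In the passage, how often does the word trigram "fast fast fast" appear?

1

Scanning the 45 overlapping trigram windows for "fast fast fast":
  position 39–41: fast fast fast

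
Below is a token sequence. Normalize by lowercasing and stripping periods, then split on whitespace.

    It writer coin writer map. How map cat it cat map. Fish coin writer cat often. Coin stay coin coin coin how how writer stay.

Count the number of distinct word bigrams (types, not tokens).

22

25 tokens → 24 bigram windows in total.
Repeated bigrams (each contributes count−1 duplicates):
  coin coin: 2
  coin writer: 2
2 duplicate windows → 24 − 2 = 22 distinct.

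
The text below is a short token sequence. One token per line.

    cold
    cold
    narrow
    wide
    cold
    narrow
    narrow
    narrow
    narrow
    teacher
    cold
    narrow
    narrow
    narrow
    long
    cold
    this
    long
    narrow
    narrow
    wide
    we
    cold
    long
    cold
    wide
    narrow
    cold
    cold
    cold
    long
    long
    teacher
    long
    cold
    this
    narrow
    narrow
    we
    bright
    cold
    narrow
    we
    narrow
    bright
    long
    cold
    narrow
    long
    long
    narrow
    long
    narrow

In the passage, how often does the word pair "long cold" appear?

Scanning the 52 overlapping bigram windows for "long cold":
  position 15–16: long cold
  position 24–25: long cold
  position 34–35: long cold
  position 46–47: long cold

4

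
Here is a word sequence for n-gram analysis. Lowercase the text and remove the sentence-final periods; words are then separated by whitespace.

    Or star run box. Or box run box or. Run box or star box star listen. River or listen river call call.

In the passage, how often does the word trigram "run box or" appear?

3

Scanning the 20 overlapping trigram windows for "run box or":
  position 3–5: run box or
  position 7–9: run box or
  position 10–12: run box or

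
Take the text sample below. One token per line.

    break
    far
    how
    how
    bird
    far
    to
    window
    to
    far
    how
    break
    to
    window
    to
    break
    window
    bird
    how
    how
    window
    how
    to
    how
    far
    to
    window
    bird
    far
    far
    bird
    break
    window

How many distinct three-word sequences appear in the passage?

29

33 tokens → 31 trigram windows in total.
Repeated trigrams (each contributes count−1 duplicates):
  far to window: 2
  to window to: 2
2 duplicate windows → 31 − 2 = 29 distinct.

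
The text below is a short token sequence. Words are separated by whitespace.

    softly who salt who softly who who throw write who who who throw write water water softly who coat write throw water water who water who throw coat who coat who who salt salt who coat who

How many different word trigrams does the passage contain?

32

37 tokens → 35 trigram windows in total.
Repeated trigrams (each contributes count−1 duplicates):
  who coat who: 2
  who throw write: 2
  who who throw: 2
3 duplicate windows → 35 − 3 = 32 distinct.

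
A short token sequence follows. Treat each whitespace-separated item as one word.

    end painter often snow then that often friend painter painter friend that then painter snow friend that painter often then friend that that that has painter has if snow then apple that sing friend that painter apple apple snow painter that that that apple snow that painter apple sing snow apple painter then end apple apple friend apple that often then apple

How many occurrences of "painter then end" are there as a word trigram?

Scanning the 60 overlapping trigram windows for "painter then end":
  position 52–54: painter then end

1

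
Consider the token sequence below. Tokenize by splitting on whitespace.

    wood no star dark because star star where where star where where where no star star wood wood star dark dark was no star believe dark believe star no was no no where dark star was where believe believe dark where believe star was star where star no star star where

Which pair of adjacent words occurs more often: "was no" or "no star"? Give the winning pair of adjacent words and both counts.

"was no": 2 occurrences
"no star": 4 occurrences

"no star" (4 vs 2)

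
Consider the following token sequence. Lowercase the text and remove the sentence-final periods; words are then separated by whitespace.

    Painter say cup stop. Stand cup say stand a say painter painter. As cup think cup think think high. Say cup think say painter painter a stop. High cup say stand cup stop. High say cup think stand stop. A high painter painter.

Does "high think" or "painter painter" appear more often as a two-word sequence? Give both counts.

"high think": 0 occurrences
"painter painter": 3 occurrences

"painter painter" (3 vs 0)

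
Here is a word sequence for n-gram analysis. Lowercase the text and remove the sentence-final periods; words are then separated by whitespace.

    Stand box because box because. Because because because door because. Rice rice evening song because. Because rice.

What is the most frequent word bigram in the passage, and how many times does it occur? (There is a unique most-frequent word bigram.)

Bigram frequencies (highest first):
  because because: 4
  box because: 2
  because rice: 2
  stand box: 1
  because box: 1
  because door: 1
  … (5 more, each ≤ 1)

"because because", 4 times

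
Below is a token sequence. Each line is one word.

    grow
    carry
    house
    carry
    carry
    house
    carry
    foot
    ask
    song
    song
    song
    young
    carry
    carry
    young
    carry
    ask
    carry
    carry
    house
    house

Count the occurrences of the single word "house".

Scanning the 22 tokens for "house":
  position 3: house
  position 6: house
  position 21: house
  position 22: house

4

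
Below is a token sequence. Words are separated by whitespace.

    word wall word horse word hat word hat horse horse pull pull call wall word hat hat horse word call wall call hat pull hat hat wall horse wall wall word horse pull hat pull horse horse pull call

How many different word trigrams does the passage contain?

35

39 tokens → 37 trigram windows in total.
Repeated trigrams (each contributes count−1 duplicates):
  horse horse pull: 2
  wall word horse: 2
2 duplicate windows → 37 − 2 = 35 distinct.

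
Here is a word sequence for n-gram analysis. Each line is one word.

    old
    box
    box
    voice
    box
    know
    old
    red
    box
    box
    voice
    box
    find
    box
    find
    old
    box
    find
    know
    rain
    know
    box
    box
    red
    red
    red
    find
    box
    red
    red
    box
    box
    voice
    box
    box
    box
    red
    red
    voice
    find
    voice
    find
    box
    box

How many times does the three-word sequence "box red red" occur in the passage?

3

Scanning the 42 overlapping trigram windows for "box red red":
  position 23–25: box red red
  position 28–30: box red red
  position 36–38: box red red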